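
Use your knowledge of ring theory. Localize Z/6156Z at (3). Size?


3-primary part: 6156=3^4*76
Size=3^4=81


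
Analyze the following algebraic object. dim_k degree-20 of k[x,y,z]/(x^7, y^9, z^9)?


Need i<7, j<9, k<9 with i+j+k=20.
For each i, j ranges over max(0,20-i-8)..min(8,20-i):
  i=0: j in [12,8] -> 0
  i=1: j in [11,8] -> 0
  i=2: j in [10,8] -> 0
  i=3: j in [9,8] -> 0
  i=4: j in [8,8] -> 1
  i=5: j in [7,8] -> 2
  i=6: j in [6,8] -> 3
H(20) = 0+0+0+0+1+2+3 = 6


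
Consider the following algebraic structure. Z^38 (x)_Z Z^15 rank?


rank(M(x)N) = rank(M)*rank(N)
38*15 = 570


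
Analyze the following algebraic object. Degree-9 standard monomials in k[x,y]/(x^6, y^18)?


k[x,y], I = (x^6, y^18), d = 9
Need i < 6 and d-i < 18.
Range: 0 <= i <= 5.
H(9) = 6


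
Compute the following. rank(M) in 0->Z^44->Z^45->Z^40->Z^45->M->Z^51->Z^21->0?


Alt sum=0:
(-1)^0*44 + (-1)^1*45 + (-1)^2*40 + (-1)^3*45 + (-1)^4*? + (-1)^5*51 + (-1)^6*21=0
rank(M)=36


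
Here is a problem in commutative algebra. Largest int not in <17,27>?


gcd(17,27)=1 => F=ab-a-b=17*27-17-27=459-44=415


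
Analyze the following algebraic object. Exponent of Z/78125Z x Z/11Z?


Exponent = lcm of the cyclic orders; pairwise coprime => product.
5^7*11^1=78125*11=859375


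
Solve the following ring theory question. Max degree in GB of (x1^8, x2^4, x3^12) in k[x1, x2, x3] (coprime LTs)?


Pure powers, coprime LTs => already GB.
Degrees: 8, 4, 12
Max=12


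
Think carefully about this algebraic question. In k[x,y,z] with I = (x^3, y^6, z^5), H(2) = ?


Need i<3, j<6, k<5 with i+j+k=2.
For each i, j ranges over max(0,2-i-4)..min(5,2-i):
  i=0: j in [0,2] -> 3
  i=1: j in [0,1] -> 2
  i=2: j in [0,0] -> 1
H(2) = 3+2+1 = 6


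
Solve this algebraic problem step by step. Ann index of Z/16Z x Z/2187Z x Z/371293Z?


Exponent = lcm of the cyclic orders; pairwise coprime => product.
2^4*3^7*13^5=16*2187*371293=12992284656


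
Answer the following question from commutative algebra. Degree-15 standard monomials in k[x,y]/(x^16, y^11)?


k[x,y], I = (x^16, y^11), d = 15
Need i < 16 and d-i < 11.
Range: 5 <= i <= 15.
H(15) = 11


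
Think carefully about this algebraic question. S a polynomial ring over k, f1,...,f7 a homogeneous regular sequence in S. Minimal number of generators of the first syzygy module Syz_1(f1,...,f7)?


Regular sequence => Koszul complex is the minimal free resolution.
Syz_1 minimally generated by Koszul relations f_i*e_j - f_j*e_i (i<j): mu(Syz_1) = beta_2 = C(m,2) = m(m-1)/2
m=7
7*6/2 = 21


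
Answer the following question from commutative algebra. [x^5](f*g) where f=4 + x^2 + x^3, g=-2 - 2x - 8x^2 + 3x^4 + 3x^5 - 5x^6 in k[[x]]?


[x^5] = sum a_i*b_j, i+j=5
  4*3=12
  1*-8=-8
Sum=4


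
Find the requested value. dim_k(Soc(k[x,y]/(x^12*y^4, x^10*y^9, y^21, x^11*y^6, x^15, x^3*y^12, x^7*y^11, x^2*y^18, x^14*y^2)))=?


Socle = ann(m) = span of standard monomials u with x*u, y*u in I (staircase corners).
Minimal generators: x^15, x^14*y^2, x^12*y^4, x^11*y^6, x^10*y^9, x^7*y^11, x^3*y^12, x^2*y^18, y^21
Corners: xy^20, x^2y^17, x^6y^11, x^9y^10, x^10y^8, x^11y^5, x^13y^3, x^14y
Socle dim=8


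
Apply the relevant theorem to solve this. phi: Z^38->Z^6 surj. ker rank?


rank(ker) = 38-6 = 32


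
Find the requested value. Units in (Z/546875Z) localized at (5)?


Local ring = Z/78125Z.
phi(78125) = 5^6*(5-1) = 62500


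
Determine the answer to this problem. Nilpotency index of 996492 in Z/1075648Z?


996492^k mod 1075648:
k=1: 996492
k=2: 22736
k=3: 943936
k=4: 614656
k=5: 0
First zero at k = 5


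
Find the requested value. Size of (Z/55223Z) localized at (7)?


7-primary part: 55223=7^4*23
Size=7^4=2401


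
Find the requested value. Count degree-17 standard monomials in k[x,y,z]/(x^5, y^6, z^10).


Need i<5, j<6, k<10 with i+j+k=17.
For each i, j ranges over max(0,17-i-9)..min(5,17-i):
  i=0: j in [8,5] -> 0
  i=1: j in [7,5] -> 0
  i=2: j in [6,5] -> 0
  i=3: j in [5,5] -> 1
  i=4: j in [4,5] -> 2
H(17) = 0+0+0+1+2 = 3


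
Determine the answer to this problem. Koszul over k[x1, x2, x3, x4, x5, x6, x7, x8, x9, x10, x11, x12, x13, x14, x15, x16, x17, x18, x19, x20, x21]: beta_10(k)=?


C(n,i)=C(21,10)=352716


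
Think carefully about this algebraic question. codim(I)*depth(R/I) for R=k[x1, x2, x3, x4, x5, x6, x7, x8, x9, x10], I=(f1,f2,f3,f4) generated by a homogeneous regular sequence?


codim=4, depth=dim(R/I)=10-4=6
Product=4*6=24


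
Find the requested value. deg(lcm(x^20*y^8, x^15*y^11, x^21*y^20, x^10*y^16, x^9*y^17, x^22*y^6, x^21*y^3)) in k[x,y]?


lcm = componentwise max:
x: max(20,15,21,10,9,22,21)=22
y: max(8,11,20,16,17,6,3)=20
Total=22+20=42


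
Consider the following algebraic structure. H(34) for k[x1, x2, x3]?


C(d+n-1,n-1)=C(36,2)=630


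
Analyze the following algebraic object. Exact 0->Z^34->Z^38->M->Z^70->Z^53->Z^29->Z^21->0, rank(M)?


Alt sum=0:
(-1)^0*34 + (-1)^1*38 + (-1)^2*? + (-1)^3*70 + (-1)^4*53 + (-1)^5*29 + (-1)^6*21=0
rank(M)=29


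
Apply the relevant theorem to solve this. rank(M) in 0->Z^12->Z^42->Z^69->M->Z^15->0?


Alt sum=0:
(-1)^0*12 + (-1)^1*42 + (-1)^2*69 + (-1)^3*? + (-1)^4*15=0
rank(M)=54


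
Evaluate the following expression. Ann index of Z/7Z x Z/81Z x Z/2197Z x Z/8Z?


Exponent = lcm of the cyclic orders; pairwise coprime => product.
7^1*3^4*13^3*2^3=7*81*2197*8=9965592


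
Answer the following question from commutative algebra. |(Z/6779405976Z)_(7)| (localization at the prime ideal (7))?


7-primary part: 6779405976=7^10*24
Size=7^10=282475249


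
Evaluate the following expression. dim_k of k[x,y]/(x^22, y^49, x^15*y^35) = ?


k[x,y]/I, I = (x^22, y^49, x^15*y^35)
Rect: 22x49=1078. Corner: (22-15)x(49-35)=98.
dim = 1078-98 = 980


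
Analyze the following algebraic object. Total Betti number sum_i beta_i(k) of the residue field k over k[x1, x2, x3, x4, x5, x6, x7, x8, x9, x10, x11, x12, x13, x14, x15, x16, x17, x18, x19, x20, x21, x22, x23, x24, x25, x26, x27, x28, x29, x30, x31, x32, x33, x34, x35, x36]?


Koszul resolution: beta_i(k)=C(n,i), n=36
sum_i C(36,i) = 2^36 = 68719476736


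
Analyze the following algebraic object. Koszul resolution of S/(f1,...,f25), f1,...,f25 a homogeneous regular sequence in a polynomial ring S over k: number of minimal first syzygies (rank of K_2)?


Regular sequence => Koszul complex is the minimal free resolution.
Syz_1 minimally generated by Koszul relations f_i*e_j - f_j*e_i (i<j): mu(Syz_1) = beta_2 = C(m,2) = m(m-1)/2
m=25
25*24/2 = 300


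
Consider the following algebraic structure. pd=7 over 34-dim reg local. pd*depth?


pd+depth=34
depth=34-7=27
pd*depth=7*27=189


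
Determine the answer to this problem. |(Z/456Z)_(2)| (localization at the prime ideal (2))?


2-primary part: 456=2^3*57
Size=2^3=8


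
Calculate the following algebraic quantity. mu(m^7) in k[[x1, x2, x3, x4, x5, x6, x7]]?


C(n+d-1,d)=C(13,7)=1716


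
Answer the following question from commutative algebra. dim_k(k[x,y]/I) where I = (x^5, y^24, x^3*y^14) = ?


k[x,y]/I, I = (x^5, y^24, x^3*y^14)
Rect: 5x24=120. Corner: (5-3)x(24-14)=20.
dim = 120-20 = 100


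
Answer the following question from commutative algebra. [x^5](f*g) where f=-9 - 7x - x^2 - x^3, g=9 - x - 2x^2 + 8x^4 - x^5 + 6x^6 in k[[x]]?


[x^5] = sum a_i*b_j, i+j=5
  -9*-1=9
  -7*8=-56
  -1*-2=2
Sum=-45


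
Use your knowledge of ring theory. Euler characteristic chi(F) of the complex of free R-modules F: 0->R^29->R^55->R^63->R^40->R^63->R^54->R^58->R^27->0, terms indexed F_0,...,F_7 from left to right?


chi = sum (-1)^i * rank:
(-1)^0*29=29
(-1)^1*55=-55
(-1)^2*63=63
(-1)^3*40=-40
(-1)^4*63=63
(-1)^5*54=-54
(-1)^6*58=58
(-1)^7*27=-27
chi=37


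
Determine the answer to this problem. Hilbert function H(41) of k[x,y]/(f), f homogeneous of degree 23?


H(t)=d for t>=d-1.
d=23, t=41
H(41)=23


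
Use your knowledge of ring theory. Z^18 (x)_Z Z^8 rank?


rank(M(x)N) = rank(M)*rank(N)
18*8 = 144


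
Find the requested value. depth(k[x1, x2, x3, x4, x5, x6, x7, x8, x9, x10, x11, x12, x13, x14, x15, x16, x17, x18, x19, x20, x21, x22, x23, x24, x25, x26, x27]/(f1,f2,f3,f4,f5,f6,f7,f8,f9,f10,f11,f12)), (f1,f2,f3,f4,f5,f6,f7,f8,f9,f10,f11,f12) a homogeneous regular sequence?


depth(R)=27
depth(R/I)=27-12=15


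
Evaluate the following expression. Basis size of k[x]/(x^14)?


Basis: 1,x,...,x^13
dim=14


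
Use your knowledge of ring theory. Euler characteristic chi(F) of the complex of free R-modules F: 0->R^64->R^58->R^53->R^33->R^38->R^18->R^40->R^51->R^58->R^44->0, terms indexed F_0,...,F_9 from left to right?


chi = sum (-1)^i * rank:
(-1)^0*64=64
(-1)^1*58=-58
(-1)^2*53=53
(-1)^3*33=-33
(-1)^4*38=38
(-1)^5*18=-18
(-1)^6*40=40
(-1)^7*51=-51
(-1)^8*58=58
(-1)^9*44=-44
chi=49


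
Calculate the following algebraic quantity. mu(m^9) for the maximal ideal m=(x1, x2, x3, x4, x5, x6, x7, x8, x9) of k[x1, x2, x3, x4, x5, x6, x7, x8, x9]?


Graded Nakayama: mu(m^d) = dim_k (m^d/m^(d+1)) = #degree-9 monomials in 9 vars
C(n+d-1,d)=C(17,9)=24310


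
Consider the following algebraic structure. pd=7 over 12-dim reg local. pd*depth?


pd+depth=12
depth=12-7=5
pd*depth=7*5=35


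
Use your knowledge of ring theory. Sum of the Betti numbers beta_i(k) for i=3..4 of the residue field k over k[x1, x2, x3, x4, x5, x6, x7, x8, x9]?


Koszul resolution: beta_i(k)=C(n,i), n=9
C(9,3)=84, C(9,4)=126
Sum=210


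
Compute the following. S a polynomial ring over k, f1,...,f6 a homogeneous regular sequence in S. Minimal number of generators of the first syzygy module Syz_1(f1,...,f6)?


Regular sequence => Koszul complex is the minimal free resolution.
Syz_1 minimally generated by Koszul relations f_i*e_j - f_j*e_i (i<j): mu(Syz_1) = beta_2 = C(m,2) = m(m-1)/2
m=6
6*5/2 = 15


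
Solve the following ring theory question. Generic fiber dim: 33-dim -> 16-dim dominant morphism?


dim(fiber)=dim(X)-dim(Y)=33-16=17


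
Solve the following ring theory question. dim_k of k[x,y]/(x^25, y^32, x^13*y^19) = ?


k[x,y]/I, I = (x^25, y^32, x^13*y^19)
Rect: 25x32=800. Corner: (25-13)x(32-19)=156.
dim = 800-156 = 644


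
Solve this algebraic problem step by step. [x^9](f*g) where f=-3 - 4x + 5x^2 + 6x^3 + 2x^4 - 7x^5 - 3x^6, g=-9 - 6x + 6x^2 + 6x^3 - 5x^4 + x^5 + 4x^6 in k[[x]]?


[x^9] = sum a_i*b_j, i+j=9
  6*4=24
  2*1=2
  -7*-5=35
  -3*6=-18
Sum=43


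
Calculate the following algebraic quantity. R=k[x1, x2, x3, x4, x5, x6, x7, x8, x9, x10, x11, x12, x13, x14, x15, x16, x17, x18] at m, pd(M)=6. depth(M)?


pd+depth=depth(R)=18
depth=18-6=12


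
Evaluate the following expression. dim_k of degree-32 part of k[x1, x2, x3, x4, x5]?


C(d+n-1,n-1)=C(36,4)=58905


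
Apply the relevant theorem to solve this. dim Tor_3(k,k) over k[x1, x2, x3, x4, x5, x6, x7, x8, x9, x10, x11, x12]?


Koszul: C(n,i)=C(12,3)=220


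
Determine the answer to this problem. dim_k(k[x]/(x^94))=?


Basis: 1,x,...,x^93
dim=94


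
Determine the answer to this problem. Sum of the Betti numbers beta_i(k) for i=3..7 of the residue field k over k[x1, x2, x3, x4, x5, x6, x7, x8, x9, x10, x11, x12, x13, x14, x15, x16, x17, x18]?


Koszul resolution: beta_i(k)=C(n,i), n=18
C(18,3)=816, C(18,4)=3060, C(18,5)=8568, C(18,6)=18564, C(18,7)=31824
Sum=62832


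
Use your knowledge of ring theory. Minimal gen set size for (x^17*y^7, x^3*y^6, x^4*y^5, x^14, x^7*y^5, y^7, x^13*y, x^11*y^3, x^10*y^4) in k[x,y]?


Remove redundant (divisible by others).
x^7*y^5 redundant.
x^17*y^7 redundant.
Min: x^14, x^13*y, x^11*y^3, x^10*y^4, x^4*y^5, x^3*y^6, y^7
Count=7


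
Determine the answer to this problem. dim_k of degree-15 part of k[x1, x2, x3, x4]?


C(d+n-1,n-1)=C(18,3)=816


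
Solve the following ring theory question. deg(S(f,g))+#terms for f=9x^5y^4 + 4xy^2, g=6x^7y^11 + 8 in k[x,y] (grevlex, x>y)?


LT(f)=9x^5y^4, LT(g)=6x^7y^11
lcm(LM)=x^7y^11
S(f,g) (scaled by 54 to clear denominators) = 6x^2y^7*f - 9*g = 24x^3y^9 - 72
2 terms, deg 12.
12+2=14


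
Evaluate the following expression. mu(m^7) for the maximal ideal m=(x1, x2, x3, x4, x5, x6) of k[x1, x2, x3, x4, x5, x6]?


Graded Nakayama: mu(m^d) = dim_k (m^d/m^(d+1)) = #degree-7 monomials in 6 vars
C(n+d-1,d)=C(12,7)=792


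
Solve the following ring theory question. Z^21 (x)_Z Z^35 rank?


rank(M(x)N) = rank(M)*rank(N)
21*35 = 735


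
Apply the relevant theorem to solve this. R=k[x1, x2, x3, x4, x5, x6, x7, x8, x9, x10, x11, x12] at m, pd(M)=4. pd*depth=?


pd+depth=12
depth=12-4=8
pd*depth=4*8=32


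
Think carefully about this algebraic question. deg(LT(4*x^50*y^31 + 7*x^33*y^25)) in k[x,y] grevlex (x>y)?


LT: 4*x^50*y^31
deg_x=50, deg_y=31
Total=50+31=81


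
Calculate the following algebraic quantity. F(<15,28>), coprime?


gcd(15,28)=1 => F=ab-a-b=15*28-15-28=420-43=377


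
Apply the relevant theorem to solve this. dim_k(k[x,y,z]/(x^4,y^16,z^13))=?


Basis: x^iy^jz^k, i<4,j<16,k<13
4*16*13=832


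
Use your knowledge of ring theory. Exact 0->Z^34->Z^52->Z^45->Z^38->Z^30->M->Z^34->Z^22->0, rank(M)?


Alt sum=0:
(-1)^0*34 + (-1)^1*52 + (-1)^2*45 + (-1)^3*38 + (-1)^4*30 + (-1)^5*? + (-1)^6*34 + (-1)^7*22=0
rank(M)=31


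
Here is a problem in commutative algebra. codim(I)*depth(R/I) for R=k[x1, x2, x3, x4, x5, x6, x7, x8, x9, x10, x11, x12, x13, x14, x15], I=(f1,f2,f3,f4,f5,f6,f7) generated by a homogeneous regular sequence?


codim=7, depth=dim(R/I)=15-7=8
Product=7*8=56


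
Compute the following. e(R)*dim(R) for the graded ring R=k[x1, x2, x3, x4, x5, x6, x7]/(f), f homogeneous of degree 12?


e(R)=deg(f)=12, dim(R)=7-1=6
e*dim=12*6=72


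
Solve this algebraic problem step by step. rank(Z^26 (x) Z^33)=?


rank(M(x)N) = rank(M)*rank(N)
26*33 = 858


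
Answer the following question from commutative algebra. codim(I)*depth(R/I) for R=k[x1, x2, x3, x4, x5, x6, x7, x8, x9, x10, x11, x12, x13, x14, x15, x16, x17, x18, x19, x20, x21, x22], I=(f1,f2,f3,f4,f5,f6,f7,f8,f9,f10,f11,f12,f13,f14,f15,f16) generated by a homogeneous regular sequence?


codim=16, depth=dim(R/I)=22-16=6
Product=16*6=96


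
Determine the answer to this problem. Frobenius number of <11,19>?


gcd(11,19)=1 => F=ab-a-b=11*19-11-19=209-30=179


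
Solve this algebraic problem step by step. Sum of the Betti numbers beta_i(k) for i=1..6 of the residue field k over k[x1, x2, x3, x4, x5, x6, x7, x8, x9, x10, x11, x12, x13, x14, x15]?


Koszul resolution: beta_i(k)=C(n,i), n=15
C(15,1)=15, C(15,2)=105, C(15,3)=455, C(15,4)=1365, C(15,5)=3003, C(15,6)=5005
Sum=9948


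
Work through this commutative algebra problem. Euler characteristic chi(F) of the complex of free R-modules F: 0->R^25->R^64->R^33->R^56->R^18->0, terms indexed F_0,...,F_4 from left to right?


chi = sum (-1)^i * rank:
(-1)^0*25=25
(-1)^1*64=-64
(-1)^2*33=33
(-1)^3*56=-56
(-1)^4*18=18
chi=-44


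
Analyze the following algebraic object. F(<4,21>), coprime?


gcd(4,21)=1 => F=ab-a-b=4*21-4-21=84-25=59


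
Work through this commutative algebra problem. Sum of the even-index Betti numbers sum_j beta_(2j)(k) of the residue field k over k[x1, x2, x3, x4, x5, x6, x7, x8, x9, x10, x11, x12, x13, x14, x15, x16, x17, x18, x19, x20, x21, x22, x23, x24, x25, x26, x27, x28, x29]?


Koszul resolution: beta_i(k)=C(n,i), n=29
sum_even C(29,i) = 2^(n-1) = 2^28 = 268435456


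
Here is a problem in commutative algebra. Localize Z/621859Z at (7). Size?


7-primary part: 621859=7^5*37
Size=7^5=16807


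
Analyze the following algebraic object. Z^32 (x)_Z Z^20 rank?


rank(M(x)N) = rank(M)*rank(N)
32*20 = 640


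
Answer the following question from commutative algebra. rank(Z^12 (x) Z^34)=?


rank(M(x)N) = rank(M)*rank(N)
12*34 = 408


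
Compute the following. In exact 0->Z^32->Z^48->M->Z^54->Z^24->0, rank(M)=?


Alt sum=0:
(-1)^0*32 + (-1)^1*48 + (-1)^2*? + (-1)^3*54 + (-1)^4*24=0
rank(M)=46


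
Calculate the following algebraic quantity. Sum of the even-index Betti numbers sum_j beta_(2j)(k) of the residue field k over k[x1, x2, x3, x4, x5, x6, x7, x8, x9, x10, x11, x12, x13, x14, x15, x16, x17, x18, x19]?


Koszul resolution: beta_i(k)=C(n,i), n=19
sum_even C(19,i) = 2^(n-1) = 2^18 = 262144


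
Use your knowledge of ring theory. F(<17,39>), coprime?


gcd(17,39)=1 => F=ab-a-b=17*39-17-39=663-56=607


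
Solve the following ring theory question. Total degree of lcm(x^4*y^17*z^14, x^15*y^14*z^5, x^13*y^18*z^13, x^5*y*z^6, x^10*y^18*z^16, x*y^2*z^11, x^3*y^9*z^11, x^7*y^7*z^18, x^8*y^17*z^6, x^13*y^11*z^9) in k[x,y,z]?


lcm = componentwise max:
x: max(4,15,13,5,10,1,3,7,8,13)=15
y: max(17,14,18,1,18,2,9,7,17,11)=18
z: max(14,5,13,6,16,11,11,18,6,9)=18
Total=15+18+18=51


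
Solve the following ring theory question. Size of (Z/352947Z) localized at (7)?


7-primary part: 352947=7^6*3
Size=7^6=117649


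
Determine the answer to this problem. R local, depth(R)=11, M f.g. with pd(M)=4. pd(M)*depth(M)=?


pd+depth=11
depth=11-4=7
pd*depth=4*7=28


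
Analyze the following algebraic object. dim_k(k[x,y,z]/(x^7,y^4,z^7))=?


Basis: x^iy^jz^k, i<7,j<4,k<7
7*4*7=196


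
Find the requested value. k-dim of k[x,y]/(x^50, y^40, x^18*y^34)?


k[x,y]/I, I = (x^50, y^40, x^18*y^34)
Rect: 50x40=2000. Corner: (50-18)x(40-34)=192.
dim = 2000-192 = 1808


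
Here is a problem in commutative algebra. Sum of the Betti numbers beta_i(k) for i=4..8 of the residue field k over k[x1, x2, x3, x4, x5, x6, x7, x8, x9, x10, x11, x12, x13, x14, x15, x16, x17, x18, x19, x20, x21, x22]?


Koszul resolution: beta_i(k)=C(n,i), n=22
C(22,4)=7315, C(22,5)=26334, C(22,6)=74613, C(22,7)=170544, C(22,8)=319770
Sum=598576


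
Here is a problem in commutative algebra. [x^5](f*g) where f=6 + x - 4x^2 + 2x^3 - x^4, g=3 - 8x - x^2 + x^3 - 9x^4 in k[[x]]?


[x^5] = sum a_i*b_j, i+j=5
  1*-9=-9
  -4*1=-4
  2*-1=-2
  -1*-8=8
Sum=-7


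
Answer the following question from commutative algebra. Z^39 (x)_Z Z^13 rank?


rank(M(x)N) = rank(M)*rank(N)
39*13 = 507


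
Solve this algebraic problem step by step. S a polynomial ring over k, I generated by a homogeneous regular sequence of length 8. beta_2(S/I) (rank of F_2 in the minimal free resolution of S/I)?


Regular sequence => Koszul complex is the minimal free resolution.
Syz_1 minimally generated by Koszul relations f_i*e_j - f_j*e_i (i<j): mu(Syz_1) = beta_2 = C(m,2) = m(m-1)/2
m=8
8*7/2 = 28


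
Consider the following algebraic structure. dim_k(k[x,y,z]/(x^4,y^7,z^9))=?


Basis: x^iy^jz^k, i<4,j<7,k<9
4*7*9=252


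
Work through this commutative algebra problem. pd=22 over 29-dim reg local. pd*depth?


pd+depth=29
depth=29-22=7
pd*depth=22*7=154


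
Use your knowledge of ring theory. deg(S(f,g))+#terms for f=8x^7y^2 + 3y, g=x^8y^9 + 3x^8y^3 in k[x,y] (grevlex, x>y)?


LT(f)=8x^7y^2, LT(g)=x^8y^9
lcm(LM)=x^8y^9
S(f,g) (scaled by 8 to clear denominators) = xy^7*f - 8*g = -24x^8y^3 + 3xy^8
2 terms, deg 11.
11+2=13


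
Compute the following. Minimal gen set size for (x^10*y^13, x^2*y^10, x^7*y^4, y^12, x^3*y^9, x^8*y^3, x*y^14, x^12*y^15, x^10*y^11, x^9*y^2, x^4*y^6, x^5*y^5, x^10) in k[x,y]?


Remove redundant (divisible by others).
x^10*y^11 redundant.
x*y^14 redundant.
x^10*y^13 redundant.
x^12*y^15 redundant.
Min: x^10, x^9*y^2, x^8*y^3, x^7*y^4, x^5*y^5, x^4*y^6, x^3*y^9, x^2*y^10, y^12
Count=9


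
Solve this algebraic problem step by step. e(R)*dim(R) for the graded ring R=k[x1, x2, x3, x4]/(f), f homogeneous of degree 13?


e(R)=deg(f)=13, dim(R)=4-1=3
e*dim=13*3=39


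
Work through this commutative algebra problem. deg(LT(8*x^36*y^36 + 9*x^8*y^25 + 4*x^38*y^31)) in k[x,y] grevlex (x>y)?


LT: 8*x^36*y^36
deg_x=36, deg_y=36
Total=36+36=72


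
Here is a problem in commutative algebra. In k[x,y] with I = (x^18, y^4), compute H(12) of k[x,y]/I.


k[x,y], I = (x^18, y^4), d = 12
Need i < 18 and d-i < 4.
Range: 9 <= i <= 12.
H(12) = 4


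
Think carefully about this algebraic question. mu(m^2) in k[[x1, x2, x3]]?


C(n+d-1,d)=C(4,2)=6


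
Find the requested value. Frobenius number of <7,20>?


gcd(7,20)=1 => F=ab-a-b=7*20-7-20=140-27=113


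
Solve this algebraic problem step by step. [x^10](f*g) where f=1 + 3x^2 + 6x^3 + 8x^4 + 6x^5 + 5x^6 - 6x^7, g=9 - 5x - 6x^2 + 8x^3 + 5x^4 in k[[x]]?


[x^10] = sum a_i*b_j, i+j=10
  5*5=25
  -6*8=-48
Sum=-23


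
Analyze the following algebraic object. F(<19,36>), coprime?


gcd(19,36)=1 => F=ab-a-b=19*36-19-36=684-55=629


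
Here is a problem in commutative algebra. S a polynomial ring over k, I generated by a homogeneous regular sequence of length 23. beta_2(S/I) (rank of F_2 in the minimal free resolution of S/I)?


Regular sequence => Koszul complex is the minimal free resolution.
Syz_1 minimally generated by Koszul relations f_i*e_j - f_j*e_i (i<j): mu(Syz_1) = beta_2 = C(m,2) = m(m-1)/2
m=23
23*22/2 = 253


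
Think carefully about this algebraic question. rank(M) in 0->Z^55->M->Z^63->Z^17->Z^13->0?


Alt sum=0:
(-1)^0*55 + (-1)^1*? + (-1)^2*63 + (-1)^3*17 + (-1)^4*13=0
rank(M)=114


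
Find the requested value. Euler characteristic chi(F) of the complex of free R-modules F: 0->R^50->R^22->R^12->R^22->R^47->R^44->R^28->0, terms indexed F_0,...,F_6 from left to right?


chi = sum (-1)^i * rank:
(-1)^0*50=50
(-1)^1*22=-22
(-1)^2*12=12
(-1)^3*22=-22
(-1)^4*47=47
(-1)^5*44=-44
(-1)^6*28=28
chi=49


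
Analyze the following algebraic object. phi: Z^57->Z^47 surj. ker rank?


rank(ker) = 57-47 = 10


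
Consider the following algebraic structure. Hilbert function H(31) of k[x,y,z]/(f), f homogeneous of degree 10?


C(33,2)-C(23,2)=528-253=275


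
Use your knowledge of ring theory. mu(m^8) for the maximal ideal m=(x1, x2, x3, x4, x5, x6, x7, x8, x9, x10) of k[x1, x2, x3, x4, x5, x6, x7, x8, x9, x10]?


Graded Nakayama: mu(m^d) = dim_k (m^d/m^(d+1)) = #degree-8 monomials in 10 vars
C(n+d-1,d)=C(17,8)=24310


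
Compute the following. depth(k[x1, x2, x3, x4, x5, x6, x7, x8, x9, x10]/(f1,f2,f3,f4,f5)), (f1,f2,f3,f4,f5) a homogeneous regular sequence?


depth(R)=10
depth(R/I)=10-5=5


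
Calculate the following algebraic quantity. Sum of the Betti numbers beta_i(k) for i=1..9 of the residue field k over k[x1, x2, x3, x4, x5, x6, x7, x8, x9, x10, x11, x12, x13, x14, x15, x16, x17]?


Koszul resolution: beta_i(k)=C(n,i), n=17
C(17,1)=17, C(17,2)=136, C(17,3)=680, C(17,4)=2380, C(17,5)=6188, C(17,6)=12376, C(17,7)=19448, C(17,8)=24310, C(17,9)=24310
Sum=89845


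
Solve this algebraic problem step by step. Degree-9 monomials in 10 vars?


C(d+n-1,n-1)=C(18,9)=48620


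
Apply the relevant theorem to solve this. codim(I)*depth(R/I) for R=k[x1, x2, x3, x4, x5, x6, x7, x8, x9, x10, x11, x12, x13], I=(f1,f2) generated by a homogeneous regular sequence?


codim=2, depth=dim(R/I)=13-2=11
Product=2*11=22


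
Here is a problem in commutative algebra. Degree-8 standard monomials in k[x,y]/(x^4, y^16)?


k[x,y], I = (x^4, y^16), d = 8
Need i < 4 and d-i < 16.
Range: 0 <= i <= 3.
H(8) = 4


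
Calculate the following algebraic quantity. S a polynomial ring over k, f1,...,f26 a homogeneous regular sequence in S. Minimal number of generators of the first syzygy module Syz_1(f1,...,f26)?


Regular sequence => Koszul complex is the minimal free resolution.
Syz_1 minimally generated by Koszul relations f_i*e_j - f_j*e_i (i<j): mu(Syz_1) = beta_2 = C(m,2) = m(m-1)/2
m=26
26*25/2 = 325


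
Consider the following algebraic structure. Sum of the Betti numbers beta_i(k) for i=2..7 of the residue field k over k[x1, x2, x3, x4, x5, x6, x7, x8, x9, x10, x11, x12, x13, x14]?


Koszul resolution: beta_i(k)=C(n,i), n=14
C(14,2)=91, C(14,3)=364, C(14,4)=1001, C(14,5)=2002, C(14,6)=3003, C(14,7)=3432
Sum=9893


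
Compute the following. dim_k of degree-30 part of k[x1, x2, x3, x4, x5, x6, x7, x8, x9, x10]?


C(d+n-1,n-1)=C(39,9)=211915132


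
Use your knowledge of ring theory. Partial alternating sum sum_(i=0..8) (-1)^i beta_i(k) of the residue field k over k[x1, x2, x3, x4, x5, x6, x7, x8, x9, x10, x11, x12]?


Koszul resolution: beta_i(k)=C(n,i), n=12
sum_(i=0..p) (-1)^i C(n,i) = (-1)^p C(n-1,p)
(-1)^8*C(11,8) = (-1)^8*165 = 165


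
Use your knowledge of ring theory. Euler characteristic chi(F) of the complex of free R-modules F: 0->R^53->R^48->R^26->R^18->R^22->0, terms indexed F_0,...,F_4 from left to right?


chi = sum (-1)^i * rank:
(-1)^0*53=53
(-1)^1*48=-48
(-1)^2*26=26
(-1)^3*18=-18
(-1)^4*22=22
chi=35


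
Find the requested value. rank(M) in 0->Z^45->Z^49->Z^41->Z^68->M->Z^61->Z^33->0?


Alt sum=0:
(-1)^0*45 + (-1)^1*49 + (-1)^2*41 + (-1)^3*68 + (-1)^4*? + (-1)^5*61 + (-1)^6*33=0
rank(M)=59


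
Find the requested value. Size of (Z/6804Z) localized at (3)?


3-primary part: 6804=3^5*28
Size=3^5=243


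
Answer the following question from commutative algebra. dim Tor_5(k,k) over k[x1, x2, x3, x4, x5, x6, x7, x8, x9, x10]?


Koszul: C(n,i)=C(10,5)=252


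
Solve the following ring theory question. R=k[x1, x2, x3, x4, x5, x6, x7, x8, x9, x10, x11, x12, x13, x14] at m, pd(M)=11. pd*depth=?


pd+depth=14
depth=14-11=3
pd*depth=11*3=33


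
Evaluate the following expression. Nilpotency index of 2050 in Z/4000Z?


2050^k mod 4000:
k=1: 2050
k=2: 2500
k=3: 1000
k=4: 2000
k=5: 0
First zero at k = 5


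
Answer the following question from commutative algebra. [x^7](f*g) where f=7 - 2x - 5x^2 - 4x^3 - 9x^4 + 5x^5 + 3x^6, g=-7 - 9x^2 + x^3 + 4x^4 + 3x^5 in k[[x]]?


[x^7] = sum a_i*b_j, i+j=7
  -5*3=-15
  -4*4=-16
  -9*1=-9
  5*-9=-45
Sum=-85


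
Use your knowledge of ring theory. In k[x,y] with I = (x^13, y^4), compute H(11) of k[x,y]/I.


k[x,y], I = (x^13, y^4), d = 11
Need i < 13 and d-i < 4.
Range: 8 <= i <= 11.
H(11) = 4


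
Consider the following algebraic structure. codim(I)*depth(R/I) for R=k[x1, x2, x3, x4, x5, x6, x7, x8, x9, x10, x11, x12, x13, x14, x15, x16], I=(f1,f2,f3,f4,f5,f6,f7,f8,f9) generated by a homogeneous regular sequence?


codim=9, depth=dim(R/I)=16-9=7
Product=9*7=63


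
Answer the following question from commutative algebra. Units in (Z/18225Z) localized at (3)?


Local ring = Z/729Z.
phi(729) = 3^5*(3-1) = 486


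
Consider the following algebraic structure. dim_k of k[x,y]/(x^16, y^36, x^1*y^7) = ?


k[x,y]/I, I = (x^16, y^36, x^1*y^7)
Rect: 16x36=576. Corner: (16-1)x(36-7)=435.
dim = 576-435 = 141


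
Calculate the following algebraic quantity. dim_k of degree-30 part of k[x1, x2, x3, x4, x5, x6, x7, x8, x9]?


C(d+n-1,n-1)=C(38,8)=48903492


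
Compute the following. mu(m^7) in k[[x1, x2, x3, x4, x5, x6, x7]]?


C(n+d-1,d)=C(13,7)=1716


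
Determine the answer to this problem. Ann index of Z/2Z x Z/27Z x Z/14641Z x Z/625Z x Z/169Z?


Exponent = lcm of the cyclic orders; pairwise coprime => product.
2^1*3^3*11^4*5^4*13^2=2*27*14641*625*169=83508603750


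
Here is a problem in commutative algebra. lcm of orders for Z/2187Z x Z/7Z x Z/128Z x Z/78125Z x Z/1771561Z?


Exponent = lcm of the cyclic orders; pairwise coprime => product.
3^7*7^1*2^7*5^7*11^6=2187*7*128*78125*1771561=271208273490000000


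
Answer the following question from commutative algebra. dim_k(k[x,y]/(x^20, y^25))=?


Basis: x^i*y^j, i<20, j<25
20*25=500


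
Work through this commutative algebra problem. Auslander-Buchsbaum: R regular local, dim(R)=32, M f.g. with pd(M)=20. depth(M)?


pd+depth=depth(R)=32
depth=32-20=12


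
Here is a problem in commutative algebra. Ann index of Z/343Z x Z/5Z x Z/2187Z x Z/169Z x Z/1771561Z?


Exponent = lcm of the cyclic orders; pairwise coprime => product.
7^3*5^1*3^7*13^2*11^6=343*5*2187*169*1771561=1122937856385345


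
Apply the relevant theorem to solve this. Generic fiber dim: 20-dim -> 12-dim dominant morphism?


dim(fiber)=dim(X)-dim(Y)=20-12=8


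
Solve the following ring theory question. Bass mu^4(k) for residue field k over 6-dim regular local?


C(n,i)=C(6,4)=15


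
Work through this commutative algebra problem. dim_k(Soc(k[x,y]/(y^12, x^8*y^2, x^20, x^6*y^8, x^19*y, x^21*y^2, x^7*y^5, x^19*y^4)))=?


Socle = ann(m) = span of standard monomials u with x*u, y*u in I (staircase corners).
Redundant generators: x^19*y^4, x^21*y^2
Minimal generators: x^20, x^19*y, x^8*y^2, x^7*y^5, x^6*y^8, y^12
Corners: x^5y^11, x^6y^7, x^7y^4, x^18y, x^19
Socle dim=5


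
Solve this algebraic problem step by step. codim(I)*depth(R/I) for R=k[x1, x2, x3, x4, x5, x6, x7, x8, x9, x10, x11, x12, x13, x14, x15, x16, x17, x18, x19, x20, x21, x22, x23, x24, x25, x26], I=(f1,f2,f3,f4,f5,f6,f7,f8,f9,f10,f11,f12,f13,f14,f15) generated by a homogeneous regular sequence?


codim=15, depth=dim(R/I)=26-15=11
Product=15*11=165


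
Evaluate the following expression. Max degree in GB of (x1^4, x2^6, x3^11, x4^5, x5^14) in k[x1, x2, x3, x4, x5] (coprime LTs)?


Pure powers, coprime LTs => already GB.
Degrees: 4, 6, 11, 5, 14
Max=14


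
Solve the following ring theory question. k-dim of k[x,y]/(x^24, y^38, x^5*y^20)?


k[x,y]/I, I = (x^24, y^38, x^5*y^20)
Rect: 24x38=912. Corner: (24-5)x(38-20)=342.
dim = 912-342 = 570


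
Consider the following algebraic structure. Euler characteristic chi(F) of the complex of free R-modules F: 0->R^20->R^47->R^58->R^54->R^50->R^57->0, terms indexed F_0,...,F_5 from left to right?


chi = sum (-1)^i * rank:
(-1)^0*20=20
(-1)^1*47=-47
(-1)^2*58=58
(-1)^3*54=-54
(-1)^4*50=50
(-1)^5*57=-57
chi=-30


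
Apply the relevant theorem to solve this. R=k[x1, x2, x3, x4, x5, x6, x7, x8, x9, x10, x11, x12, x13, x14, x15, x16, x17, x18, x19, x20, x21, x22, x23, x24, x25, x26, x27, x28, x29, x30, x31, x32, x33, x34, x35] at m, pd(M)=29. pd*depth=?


pd+depth=35
depth=35-29=6
pd*depth=29*6=174


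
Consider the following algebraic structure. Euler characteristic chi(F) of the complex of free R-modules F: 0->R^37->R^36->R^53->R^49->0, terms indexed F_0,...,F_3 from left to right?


chi = sum (-1)^i * rank:
(-1)^0*37=37
(-1)^1*36=-36
(-1)^2*53=53
(-1)^3*49=-49
chi=5


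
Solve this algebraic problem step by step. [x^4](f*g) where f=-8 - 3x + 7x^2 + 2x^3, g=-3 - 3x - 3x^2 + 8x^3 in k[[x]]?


[x^4] = sum a_i*b_j, i+j=4
  -3*8=-24
  7*-3=-21
  2*-3=-6
Sum=-51


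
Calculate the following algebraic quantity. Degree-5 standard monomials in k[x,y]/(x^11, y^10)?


k[x,y], I = (x^11, y^10), d = 5
Need i < 11 and d-i < 10.
Range: 0 <= i <= 5.
H(5) = 6


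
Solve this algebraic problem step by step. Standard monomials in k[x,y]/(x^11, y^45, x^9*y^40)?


k[x,y]/I, I = (x^11, y^45, x^9*y^40)
Rect: 11x45=495. Corner: (11-9)x(45-40)=10.
dim = 495-10 = 485


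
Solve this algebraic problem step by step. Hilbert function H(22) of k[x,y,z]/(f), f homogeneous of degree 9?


C(24,2)-C(15,2)=276-105=171


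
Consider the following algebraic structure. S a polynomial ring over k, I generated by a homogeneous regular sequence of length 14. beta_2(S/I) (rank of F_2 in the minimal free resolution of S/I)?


Regular sequence => Koszul complex is the minimal free resolution.
Syz_1 minimally generated by Koszul relations f_i*e_j - f_j*e_i (i<j): mu(Syz_1) = beta_2 = C(m,2) = m(m-1)/2
m=14
14*13/2 = 91


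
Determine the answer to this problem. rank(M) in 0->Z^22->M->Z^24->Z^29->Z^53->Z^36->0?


Alt sum=0:
(-1)^0*22 + (-1)^1*? + (-1)^2*24 + (-1)^3*29 + (-1)^4*53 + (-1)^5*36=0
rank(M)=34


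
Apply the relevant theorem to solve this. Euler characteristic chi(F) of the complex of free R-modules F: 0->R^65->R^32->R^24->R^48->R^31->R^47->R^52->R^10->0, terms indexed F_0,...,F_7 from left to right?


chi = sum (-1)^i * rank:
(-1)^0*65=65
(-1)^1*32=-32
(-1)^2*24=24
(-1)^3*48=-48
(-1)^4*31=31
(-1)^5*47=-47
(-1)^6*52=52
(-1)^7*10=-10
chi=35


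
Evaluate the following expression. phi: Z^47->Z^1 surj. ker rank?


rank(ker) = 47-1 = 46


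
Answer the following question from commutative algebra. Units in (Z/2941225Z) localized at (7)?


Local ring = Z/117649Z.
phi(117649) = 7^5*(7-1) = 100842


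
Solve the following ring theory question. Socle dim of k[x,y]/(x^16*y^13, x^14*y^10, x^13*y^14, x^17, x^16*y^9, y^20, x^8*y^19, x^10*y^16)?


Socle = ann(m) = span of standard monomials u with x*u, y*u in I (staircase corners).
Redundant generators: x^16*y^13
Minimal generators: x^17, x^16*y^9, x^14*y^10, x^13*y^14, x^10*y^16, x^8*y^19, y^20
Corners: x^7y^19, x^9y^18, x^12y^15, x^13y^13, x^15y^9, x^16y^8
Socle dim=6


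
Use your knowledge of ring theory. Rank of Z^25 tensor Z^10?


rank(M(x)N) = rank(M)*rank(N)
25*10 = 250


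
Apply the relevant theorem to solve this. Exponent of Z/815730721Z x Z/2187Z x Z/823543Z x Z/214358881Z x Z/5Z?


Exponent = lcm of the cyclic orders; pairwise coprime => product.
13^8*3^7*7^7*11^8*5^1=815730721*2187*823543*214358881*5=1574683827589437523752498705


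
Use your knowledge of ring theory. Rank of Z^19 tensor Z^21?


rank(M(x)N) = rank(M)*rank(N)
19*21 = 399


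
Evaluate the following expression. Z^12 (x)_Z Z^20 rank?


rank(M(x)N) = rank(M)*rank(N)
12*20 = 240


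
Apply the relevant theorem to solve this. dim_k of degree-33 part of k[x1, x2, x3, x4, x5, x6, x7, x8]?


C(d+n-1,n-1)=C(40,7)=18643560


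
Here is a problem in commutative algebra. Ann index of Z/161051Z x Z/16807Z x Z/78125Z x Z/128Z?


Exponent = lcm of the cyclic orders; pairwise coprime => product.
11^5*7^5*5^7*2^7=161051*16807*78125*128=27067841570000000


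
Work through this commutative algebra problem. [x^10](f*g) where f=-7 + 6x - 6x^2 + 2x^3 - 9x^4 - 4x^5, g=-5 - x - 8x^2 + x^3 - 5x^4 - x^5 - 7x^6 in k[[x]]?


[x^10] = sum a_i*b_j, i+j=10
  -9*-7=63
  -4*-1=4
Sum=67


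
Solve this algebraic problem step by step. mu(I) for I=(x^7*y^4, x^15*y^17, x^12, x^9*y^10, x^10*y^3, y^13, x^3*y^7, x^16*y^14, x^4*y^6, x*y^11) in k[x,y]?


Remove redundant (divisible by others).
x^15*y^17 redundant.
x^9*y^10 redundant.
x^16*y^14 redundant.
Min: x^12, x^10*y^3, x^7*y^4, x^4*y^6, x^3*y^7, x*y^11, y^13
Count=7


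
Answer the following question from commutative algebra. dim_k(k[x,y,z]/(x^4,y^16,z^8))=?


Basis: x^iy^jz^k, i<4,j<16,k<8
4*16*8=512


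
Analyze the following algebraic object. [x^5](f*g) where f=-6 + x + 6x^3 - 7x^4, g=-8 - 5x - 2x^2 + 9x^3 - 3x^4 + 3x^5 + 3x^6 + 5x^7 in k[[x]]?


[x^5] = sum a_i*b_j, i+j=5
  -6*3=-18
  1*-3=-3
  6*-2=-12
  -7*-5=35
Sum=2


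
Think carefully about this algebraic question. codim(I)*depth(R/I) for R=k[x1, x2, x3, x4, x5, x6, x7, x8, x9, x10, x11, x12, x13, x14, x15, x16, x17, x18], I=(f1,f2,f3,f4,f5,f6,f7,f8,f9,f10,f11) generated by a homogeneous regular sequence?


codim=11, depth=dim(R/I)=18-11=7
Product=11*7=77


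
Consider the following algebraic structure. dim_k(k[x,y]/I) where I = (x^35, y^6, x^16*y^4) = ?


k[x,y]/I, I = (x^35, y^6, x^16*y^4)
Rect: 35x6=210. Corner: (35-16)x(6-4)=38.
dim = 210-38 = 172


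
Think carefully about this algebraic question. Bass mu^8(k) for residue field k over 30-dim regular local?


C(n,i)=C(30,8)=5852925


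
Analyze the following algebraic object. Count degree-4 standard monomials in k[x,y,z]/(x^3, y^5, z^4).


Need i<3, j<5, k<4 with i+j+k=4.
For each i, j ranges over max(0,4-i-3)..min(4,4-i):
  i=0: j in [1,4] -> 4
  i=1: j in [0,3] -> 4
  i=2: j in [0,2] -> 3
H(4) = 4+4+3 = 11


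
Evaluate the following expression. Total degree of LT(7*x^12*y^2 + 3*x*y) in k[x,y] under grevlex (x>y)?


LT: 7*x^12*y^2
deg_x=12, deg_y=2
Total=12+2=14


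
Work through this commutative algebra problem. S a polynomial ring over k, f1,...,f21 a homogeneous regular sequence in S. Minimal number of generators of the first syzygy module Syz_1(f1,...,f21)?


Regular sequence => Koszul complex is the minimal free resolution.
Syz_1 minimally generated by Koszul relations f_i*e_j - f_j*e_i (i<j): mu(Syz_1) = beta_2 = C(m,2) = m(m-1)/2
m=21
21*20/2 = 210


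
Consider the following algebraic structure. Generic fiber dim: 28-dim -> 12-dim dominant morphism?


dim(fiber)=dim(X)-dim(Y)=28-12=16


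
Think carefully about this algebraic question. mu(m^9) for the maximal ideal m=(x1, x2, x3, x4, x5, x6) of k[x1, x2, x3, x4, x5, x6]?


Graded Nakayama: mu(m^d) = dim_k (m^d/m^(d+1)) = #degree-9 monomials in 6 vars
C(n+d-1,d)=C(14,9)=2002


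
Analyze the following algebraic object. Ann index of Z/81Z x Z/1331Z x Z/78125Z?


Exponent = lcm of the cyclic orders; pairwise coprime => product.
3^4*11^3*5^7=81*1331*78125=8422734375


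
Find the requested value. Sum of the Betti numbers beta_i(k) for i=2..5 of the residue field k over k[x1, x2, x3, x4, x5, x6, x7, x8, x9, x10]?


Koszul resolution: beta_i(k)=C(n,i), n=10
C(10,2)=45, C(10,3)=120, C(10,4)=210, C(10,5)=252
Sum=627


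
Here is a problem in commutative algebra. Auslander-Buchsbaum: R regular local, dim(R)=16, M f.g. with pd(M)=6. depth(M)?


pd+depth=depth(R)=16
depth=16-6=10


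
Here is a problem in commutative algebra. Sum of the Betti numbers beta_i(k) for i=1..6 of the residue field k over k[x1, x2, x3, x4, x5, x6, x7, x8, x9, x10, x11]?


Koszul resolution: beta_i(k)=C(n,i), n=11
C(11,1)=11, C(11,2)=55, C(11,3)=165, C(11,4)=330, C(11,5)=462, C(11,6)=462
Sum=1485


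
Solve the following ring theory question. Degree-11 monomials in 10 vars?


C(d+n-1,n-1)=C(20,9)=167960


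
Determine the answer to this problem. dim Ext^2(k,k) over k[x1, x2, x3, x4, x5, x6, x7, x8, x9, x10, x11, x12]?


C(n,i)=C(12,2)=66


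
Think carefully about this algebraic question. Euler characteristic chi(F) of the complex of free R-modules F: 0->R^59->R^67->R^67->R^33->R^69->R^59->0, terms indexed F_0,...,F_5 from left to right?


chi = sum (-1)^i * rank:
(-1)^0*59=59
(-1)^1*67=-67
(-1)^2*67=67
(-1)^3*33=-33
(-1)^4*69=69
(-1)^5*59=-59
chi=36


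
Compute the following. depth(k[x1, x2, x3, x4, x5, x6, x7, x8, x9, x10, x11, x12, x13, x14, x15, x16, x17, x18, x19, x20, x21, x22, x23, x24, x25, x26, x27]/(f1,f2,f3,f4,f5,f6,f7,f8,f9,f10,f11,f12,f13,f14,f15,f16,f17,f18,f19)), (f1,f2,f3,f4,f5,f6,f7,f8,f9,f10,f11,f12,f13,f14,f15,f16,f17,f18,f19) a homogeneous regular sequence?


depth(R)=27
depth(R/I)=27-19=8


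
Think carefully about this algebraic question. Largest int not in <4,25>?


gcd(4,25)=1 => F=ab-a-b=4*25-4-25=100-29=71


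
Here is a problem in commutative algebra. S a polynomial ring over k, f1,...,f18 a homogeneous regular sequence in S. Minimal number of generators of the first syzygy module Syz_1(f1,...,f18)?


Regular sequence => Koszul complex is the minimal free resolution.
Syz_1 minimally generated by Koszul relations f_i*e_j - f_j*e_i (i<j): mu(Syz_1) = beta_2 = C(m,2) = m(m-1)/2
m=18
18*17/2 = 153


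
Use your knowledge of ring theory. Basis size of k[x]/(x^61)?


Basis: 1,x,...,x^60
dim=61


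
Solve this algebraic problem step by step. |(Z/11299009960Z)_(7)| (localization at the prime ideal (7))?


7-primary part: 11299009960=7^10*40
Size=7^10=282475249


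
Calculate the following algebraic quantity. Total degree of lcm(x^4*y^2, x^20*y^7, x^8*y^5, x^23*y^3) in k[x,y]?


lcm = componentwise max:
x: max(4,20,8,23)=23
y: max(2,7,5,3)=7
Total=23+7=30


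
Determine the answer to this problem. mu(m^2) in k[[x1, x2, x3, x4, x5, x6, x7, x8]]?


C(n+d-1,d)=C(9,2)=36


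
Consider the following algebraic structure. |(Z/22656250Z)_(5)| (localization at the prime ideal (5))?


5-primary part: 22656250=5^8*58
Size=5^8=390625


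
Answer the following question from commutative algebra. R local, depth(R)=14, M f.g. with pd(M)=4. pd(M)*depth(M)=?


pd+depth=14
depth=14-4=10
pd*depth=4*10=40
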